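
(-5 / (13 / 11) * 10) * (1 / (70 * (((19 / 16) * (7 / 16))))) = -14080 / 12103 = -1.16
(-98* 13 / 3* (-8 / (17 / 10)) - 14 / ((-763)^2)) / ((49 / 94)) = 796779770572 / 207834333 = 3833.73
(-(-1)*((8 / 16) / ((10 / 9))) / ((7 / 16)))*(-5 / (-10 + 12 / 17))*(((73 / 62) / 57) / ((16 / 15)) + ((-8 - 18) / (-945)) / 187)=64991023 / 6019250160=0.01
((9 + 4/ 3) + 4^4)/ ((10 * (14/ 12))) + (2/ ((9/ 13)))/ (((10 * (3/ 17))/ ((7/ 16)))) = 355997/ 15120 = 23.54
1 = 1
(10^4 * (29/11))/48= 18125/33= 549.24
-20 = -20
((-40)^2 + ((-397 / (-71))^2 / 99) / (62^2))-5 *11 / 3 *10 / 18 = 9149620641527 / 5755148388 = 1589.81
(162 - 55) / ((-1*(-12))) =107 / 12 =8.92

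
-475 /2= -237.50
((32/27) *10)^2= 102400/729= 140.47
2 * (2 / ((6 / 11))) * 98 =718.67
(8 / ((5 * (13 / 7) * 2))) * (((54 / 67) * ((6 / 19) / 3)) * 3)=9072 / 82745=0.11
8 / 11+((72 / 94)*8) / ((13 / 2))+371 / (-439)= 2433845 / 2950519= 0.82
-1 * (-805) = 805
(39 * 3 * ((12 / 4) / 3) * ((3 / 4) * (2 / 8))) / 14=351 / 224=1.57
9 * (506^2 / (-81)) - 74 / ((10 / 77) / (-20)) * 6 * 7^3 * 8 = 1688357660 / 9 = 187595295.56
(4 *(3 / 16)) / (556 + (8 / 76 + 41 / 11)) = 627 / 468020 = 0.00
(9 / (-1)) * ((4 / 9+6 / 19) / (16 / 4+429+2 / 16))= -208 / 13167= -0.02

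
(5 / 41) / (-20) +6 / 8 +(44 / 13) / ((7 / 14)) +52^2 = 2890473 / 1066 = 2711.51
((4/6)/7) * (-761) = -72.48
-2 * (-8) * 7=112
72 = 72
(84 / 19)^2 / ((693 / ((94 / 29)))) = 10528 / 115159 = 0.09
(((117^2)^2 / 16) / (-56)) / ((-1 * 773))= 187388721 / 692608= 270.56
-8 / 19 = -0.42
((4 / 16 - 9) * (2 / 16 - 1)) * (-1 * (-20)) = 1225 / 8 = 153.12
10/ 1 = 10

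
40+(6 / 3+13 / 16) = 685 / 16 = 42.81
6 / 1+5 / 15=19 / 3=6.33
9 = 9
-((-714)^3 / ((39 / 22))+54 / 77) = 205535472210 / 1001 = 205330142.07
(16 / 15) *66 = 352 / 5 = 70.40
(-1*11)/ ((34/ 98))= -539/ 17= -31.71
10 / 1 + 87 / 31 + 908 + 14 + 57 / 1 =30746 / 31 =991.81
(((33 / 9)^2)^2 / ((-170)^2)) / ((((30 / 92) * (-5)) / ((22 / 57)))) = -3704173 / 2501836875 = -0.00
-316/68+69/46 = -107/34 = -3.15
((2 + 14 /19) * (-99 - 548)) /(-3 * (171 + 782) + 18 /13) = 437372 /705831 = 0.62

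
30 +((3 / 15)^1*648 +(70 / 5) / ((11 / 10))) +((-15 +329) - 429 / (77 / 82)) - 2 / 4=22307 / 770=28.97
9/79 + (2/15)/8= 619/4740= 0.13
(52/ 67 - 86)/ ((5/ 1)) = -1142/ 67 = -17.04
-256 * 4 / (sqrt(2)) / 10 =-256 * sqrt(2) / 5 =-72.41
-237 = -237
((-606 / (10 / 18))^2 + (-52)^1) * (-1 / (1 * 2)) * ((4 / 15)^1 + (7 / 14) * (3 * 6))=-2067264712 / 375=-5512705.90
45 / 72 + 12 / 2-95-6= -755 / 8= -94.38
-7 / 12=-0.58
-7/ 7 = -1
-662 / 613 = -1.08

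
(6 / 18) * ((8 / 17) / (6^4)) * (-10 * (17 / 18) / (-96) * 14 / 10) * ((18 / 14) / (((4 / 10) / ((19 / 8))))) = 95 / 746496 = 0.00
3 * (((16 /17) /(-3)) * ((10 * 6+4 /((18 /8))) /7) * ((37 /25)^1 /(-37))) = 8896 /26775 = 0.33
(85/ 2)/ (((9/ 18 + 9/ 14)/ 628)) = 93415/ 4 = 23353.75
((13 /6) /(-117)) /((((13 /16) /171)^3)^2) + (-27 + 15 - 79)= -7767885198081803203 /4826809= -1609321023077.94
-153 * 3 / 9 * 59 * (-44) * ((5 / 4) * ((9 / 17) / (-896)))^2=3942675 / 54591488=0.07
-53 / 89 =-0.60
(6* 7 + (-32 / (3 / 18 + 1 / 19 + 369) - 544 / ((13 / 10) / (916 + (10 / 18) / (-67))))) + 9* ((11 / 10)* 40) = -126328270424530 / 329951349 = -382869.39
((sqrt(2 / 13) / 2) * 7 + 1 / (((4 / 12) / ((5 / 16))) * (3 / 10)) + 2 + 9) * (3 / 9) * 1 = 7 * sqrt(26) / 78 + 113 / 24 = 5.17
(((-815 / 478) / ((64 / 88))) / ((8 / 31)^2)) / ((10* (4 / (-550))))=473845075 / 978944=484.04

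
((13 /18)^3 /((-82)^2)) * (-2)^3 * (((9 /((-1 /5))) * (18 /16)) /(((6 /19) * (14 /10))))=1043575 /20333376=0.05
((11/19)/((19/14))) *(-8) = -1232/361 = -3.41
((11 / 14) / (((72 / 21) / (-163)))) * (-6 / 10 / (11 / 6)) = 489 / 40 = 12.22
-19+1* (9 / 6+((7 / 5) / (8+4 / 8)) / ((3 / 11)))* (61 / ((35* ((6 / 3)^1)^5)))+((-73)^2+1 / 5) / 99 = 73188581 / 2094400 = 34.94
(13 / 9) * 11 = 143 / 9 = 15.89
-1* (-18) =18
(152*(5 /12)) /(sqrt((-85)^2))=38 /51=0.75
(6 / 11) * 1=0.55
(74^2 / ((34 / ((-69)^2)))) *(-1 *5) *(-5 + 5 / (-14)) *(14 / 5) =977671350 / 17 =57510079.41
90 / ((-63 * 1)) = -10 / 7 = -1.43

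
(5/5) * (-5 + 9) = 4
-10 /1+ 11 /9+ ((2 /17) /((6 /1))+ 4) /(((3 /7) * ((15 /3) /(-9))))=-3926 /153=-25.66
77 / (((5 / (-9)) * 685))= -0.20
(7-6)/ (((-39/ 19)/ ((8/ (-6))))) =76/ 117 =0.65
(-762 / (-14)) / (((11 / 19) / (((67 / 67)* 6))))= 43434 / 77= 564.08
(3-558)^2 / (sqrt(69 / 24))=616050 *sqrt(46) / 23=181663.23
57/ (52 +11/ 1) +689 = 14488/ 21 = 689.90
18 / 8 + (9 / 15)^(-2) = 181 / 36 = 5.03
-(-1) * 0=0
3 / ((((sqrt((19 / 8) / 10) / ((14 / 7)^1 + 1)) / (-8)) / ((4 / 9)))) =-128 * sqrt(95) / 19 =-65.66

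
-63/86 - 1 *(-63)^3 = 21503979/86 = 250046.27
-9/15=-3/5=-0.60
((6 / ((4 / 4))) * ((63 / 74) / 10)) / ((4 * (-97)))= -189 / 143560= -0.00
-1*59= -59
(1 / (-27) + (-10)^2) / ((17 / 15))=13495 / 153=88.20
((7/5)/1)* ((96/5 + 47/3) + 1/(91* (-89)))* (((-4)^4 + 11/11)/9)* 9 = 1088590834/86775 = 12544.98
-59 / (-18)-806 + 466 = -6061 / 18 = -336.72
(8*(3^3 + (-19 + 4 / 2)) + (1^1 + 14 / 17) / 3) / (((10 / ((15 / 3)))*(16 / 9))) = 12333 / 544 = 22.67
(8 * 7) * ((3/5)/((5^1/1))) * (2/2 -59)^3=-32778816/25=-1311152.64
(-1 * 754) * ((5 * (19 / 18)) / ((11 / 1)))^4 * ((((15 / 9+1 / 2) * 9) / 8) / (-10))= 79837902625 / 8197085952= 9.74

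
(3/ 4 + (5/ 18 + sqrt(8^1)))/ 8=37/ 288 + sqrt(2)/ 4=0.48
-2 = -2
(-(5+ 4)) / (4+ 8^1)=-0.75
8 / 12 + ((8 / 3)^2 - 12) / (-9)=98 / 81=1.21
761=761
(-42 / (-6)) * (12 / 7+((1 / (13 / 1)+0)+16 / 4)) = 527 / 13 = 40.54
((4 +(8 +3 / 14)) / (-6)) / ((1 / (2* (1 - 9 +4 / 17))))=3762 / 119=31.61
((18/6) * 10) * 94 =2820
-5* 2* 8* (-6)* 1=480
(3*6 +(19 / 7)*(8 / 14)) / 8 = 479 / 196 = 2.44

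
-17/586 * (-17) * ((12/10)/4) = 867/5860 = 0.15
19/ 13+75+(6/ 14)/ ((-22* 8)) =76.46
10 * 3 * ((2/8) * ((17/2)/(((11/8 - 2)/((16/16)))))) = -102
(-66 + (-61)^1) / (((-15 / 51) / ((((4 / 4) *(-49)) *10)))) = -211582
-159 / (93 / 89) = -4717 / 31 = -152.16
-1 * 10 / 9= -10 / 9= -1.11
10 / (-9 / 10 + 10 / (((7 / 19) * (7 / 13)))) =4900 / 24259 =0.20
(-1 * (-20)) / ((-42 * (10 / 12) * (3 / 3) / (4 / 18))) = -8 / 63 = -0.13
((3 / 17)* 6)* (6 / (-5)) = -108 / 85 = -1.27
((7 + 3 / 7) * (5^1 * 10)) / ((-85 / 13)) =-6760 / 119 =-56.81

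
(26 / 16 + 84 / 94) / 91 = 947 / 34216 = 0.03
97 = 97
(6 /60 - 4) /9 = -13 /30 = -0.43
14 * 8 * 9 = 1008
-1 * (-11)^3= 1331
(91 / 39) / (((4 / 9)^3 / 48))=5103 / 4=1275.75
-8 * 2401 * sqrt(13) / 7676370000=-2401 * sqrt(13) / 959546250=-0.00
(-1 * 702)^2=492804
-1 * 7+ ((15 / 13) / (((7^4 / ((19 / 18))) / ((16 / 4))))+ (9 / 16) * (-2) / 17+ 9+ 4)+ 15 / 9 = 32272451 / 4244968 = 7.60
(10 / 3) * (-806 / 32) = -2015 / 24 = -83.96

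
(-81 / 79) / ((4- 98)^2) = -81 / 698044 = -0.00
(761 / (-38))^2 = 579121 / 1444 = 401.05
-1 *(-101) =101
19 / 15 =1.27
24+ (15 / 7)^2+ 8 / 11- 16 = 7179 / 539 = 13.32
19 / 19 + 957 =958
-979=-979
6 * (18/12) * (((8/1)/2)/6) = 6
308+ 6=314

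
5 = 5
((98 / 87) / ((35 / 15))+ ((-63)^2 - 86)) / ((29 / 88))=9910648 / 841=11784.36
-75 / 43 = -1.74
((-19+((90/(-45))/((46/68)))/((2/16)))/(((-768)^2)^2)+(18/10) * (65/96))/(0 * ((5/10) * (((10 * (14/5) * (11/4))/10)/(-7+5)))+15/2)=216707943607/1333587345408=0.16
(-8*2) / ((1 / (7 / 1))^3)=-5488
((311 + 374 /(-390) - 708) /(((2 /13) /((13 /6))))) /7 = -72059 /90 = -800.66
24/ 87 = 8/ 29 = 0.28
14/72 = 0.19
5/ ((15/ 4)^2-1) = 80/ 209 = 0.38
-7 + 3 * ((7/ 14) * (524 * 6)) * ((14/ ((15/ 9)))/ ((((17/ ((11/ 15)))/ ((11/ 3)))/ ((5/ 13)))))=2655233/ 1105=2402.93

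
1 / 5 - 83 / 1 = -414 / 5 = -82.80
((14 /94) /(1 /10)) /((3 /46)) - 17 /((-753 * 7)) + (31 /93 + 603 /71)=556990589 /17589327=31.67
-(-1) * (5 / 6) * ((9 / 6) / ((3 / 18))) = 15 / 2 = 7.50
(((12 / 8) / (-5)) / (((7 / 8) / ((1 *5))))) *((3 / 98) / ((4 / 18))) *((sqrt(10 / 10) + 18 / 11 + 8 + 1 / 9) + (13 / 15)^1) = -51741 / 18865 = -2.74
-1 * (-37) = 37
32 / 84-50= -1042 / 21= -49.62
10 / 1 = 10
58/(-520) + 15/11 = 3581/2860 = 1.25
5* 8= 40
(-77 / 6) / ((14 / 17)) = -187 / 12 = -15.58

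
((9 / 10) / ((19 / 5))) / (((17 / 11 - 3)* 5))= -99 / 3040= -0.03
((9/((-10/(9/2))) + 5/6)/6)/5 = -193/1800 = -0.11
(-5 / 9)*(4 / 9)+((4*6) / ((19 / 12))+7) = 33721 / 1539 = 21.91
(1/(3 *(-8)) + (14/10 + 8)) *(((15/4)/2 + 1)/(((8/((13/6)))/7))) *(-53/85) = -31.80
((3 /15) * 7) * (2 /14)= 1 /5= 0.20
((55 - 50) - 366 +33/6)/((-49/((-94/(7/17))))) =-568089/343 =-1656.24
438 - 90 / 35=3048 / 7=435.43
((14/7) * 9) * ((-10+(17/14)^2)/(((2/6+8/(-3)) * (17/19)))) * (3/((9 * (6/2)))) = 95247/11662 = 8.17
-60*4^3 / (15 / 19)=-4864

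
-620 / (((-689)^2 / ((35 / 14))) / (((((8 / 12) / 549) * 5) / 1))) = -15500 / 781865487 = -0.00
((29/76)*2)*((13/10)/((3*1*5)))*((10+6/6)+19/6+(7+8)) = 2639/1368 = 1.93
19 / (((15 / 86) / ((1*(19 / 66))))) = 15523 / 495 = 31.36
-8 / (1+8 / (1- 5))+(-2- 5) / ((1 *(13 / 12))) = 20 / 13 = 1.54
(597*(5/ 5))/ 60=199/ 20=9.95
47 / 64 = 0.73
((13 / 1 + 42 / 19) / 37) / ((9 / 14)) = 4046 / 6327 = 0.64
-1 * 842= -842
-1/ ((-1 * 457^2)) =1/ 208849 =0.00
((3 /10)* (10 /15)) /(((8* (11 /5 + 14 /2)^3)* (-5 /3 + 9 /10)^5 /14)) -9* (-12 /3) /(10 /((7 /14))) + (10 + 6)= 6969013236884 /391554926405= 17.80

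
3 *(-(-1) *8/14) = 12/7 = 1.71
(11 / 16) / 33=1 / 48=0.02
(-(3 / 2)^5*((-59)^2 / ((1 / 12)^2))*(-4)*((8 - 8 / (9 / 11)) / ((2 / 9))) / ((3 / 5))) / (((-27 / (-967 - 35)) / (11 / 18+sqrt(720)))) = -206762487737.54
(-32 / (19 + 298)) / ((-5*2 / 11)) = 176 / 1585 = 0.11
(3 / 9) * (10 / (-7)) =-10 / 21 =-0.48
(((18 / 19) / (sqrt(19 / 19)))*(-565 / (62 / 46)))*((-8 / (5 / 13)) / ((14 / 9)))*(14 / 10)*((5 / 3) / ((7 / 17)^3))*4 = 143420138784 / 202027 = 709905.80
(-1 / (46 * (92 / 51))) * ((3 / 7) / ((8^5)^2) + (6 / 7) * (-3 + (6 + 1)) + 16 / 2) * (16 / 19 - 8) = 74474732915241 / 75545253511168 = 0.99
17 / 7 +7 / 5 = 134 / 35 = 3.83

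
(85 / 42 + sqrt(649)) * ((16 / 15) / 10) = 68 / 315 + 8 * sqrt(649) / 75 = 2.93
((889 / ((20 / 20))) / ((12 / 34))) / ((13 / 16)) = 3100.10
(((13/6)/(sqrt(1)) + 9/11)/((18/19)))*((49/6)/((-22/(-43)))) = 7886501/156816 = 50.29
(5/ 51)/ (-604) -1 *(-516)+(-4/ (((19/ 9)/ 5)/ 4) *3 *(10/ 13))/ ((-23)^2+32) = 43173285503/ 83694468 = 515.84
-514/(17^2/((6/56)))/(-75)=257/101150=0.00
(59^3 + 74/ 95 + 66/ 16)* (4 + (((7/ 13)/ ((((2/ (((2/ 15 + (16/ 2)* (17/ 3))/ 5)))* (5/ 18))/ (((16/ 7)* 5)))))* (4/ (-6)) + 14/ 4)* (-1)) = 13894379.09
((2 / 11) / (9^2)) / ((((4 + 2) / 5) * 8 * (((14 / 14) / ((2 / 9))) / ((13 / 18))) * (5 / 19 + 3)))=1235 / 107390448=0.00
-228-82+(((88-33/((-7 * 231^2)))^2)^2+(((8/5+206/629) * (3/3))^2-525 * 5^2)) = 9734388906417136456930802343274/162357942579502191239025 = 59956345.54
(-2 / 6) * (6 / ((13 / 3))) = -6 / 13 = -0.46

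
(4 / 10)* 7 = 2.80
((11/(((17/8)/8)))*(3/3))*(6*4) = 16896/17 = 993.88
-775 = -775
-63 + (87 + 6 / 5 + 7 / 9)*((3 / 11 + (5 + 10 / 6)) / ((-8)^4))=-8688281 / 138240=-62.85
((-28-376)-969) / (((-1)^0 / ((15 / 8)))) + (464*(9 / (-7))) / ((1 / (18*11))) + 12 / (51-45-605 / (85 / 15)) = -3859363687 / 31976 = -120695.64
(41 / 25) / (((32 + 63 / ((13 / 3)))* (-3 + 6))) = 533 / 45375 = 0.01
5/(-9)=-5/9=-0.56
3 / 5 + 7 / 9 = 62 / 45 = 1.38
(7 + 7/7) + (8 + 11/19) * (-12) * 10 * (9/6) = -29188/19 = -1536.21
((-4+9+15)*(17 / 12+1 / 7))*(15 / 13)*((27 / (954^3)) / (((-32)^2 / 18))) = 3275 / 166475452416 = 0.00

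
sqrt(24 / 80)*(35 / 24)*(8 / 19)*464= 1624*sqrt(30) / 57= 156.05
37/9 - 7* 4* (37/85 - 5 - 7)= 327.92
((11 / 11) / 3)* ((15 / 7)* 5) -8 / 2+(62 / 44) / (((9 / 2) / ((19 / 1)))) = 3826 / 693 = 5.52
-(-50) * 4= 200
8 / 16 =1 / 2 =0.50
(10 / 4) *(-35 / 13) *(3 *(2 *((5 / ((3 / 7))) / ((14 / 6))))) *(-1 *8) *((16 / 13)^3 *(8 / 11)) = 688128000 / 314171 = 2190.30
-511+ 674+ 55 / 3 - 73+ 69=532 / 3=177.33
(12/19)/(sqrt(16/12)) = 0.55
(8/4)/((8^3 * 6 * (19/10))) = 5/14592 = 0.00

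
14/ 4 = 7/ 2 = 3.50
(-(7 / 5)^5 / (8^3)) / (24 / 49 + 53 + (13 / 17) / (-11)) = -154002541 / 783184000000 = -0.00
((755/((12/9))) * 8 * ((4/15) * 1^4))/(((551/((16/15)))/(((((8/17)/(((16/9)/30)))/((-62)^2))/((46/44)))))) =956736/207038801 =0.00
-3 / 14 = -0.21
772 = 772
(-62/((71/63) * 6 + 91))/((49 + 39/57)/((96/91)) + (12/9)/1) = -148428/11334613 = -0.01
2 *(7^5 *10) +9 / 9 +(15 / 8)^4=1376884161 / 4096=336153.36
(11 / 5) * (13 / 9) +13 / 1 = 728 / 45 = 16.18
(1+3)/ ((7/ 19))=76/ 7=10.86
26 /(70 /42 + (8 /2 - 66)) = -78 /181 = -0.43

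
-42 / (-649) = 42 / 649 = 0.06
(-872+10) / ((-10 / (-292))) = -25170.40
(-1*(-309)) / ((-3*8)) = -103 / 8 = -12.88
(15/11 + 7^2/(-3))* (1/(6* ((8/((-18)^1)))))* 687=169689/44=3856.57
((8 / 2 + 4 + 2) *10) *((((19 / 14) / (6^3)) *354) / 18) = 28025 / 2268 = 12.36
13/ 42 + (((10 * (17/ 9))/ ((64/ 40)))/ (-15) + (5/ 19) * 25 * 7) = 654641/ 14364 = 45.58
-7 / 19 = -0.37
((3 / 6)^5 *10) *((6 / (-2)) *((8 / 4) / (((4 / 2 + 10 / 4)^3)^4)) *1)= -2560 / 94143178827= -0.00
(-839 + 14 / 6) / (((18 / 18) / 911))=-2286610 / 3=-762203.33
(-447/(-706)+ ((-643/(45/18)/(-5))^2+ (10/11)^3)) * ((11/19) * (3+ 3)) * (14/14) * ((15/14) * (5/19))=13993758415629/5396787550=2592.98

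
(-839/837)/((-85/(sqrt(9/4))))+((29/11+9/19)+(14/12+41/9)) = 14621416/1652145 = 8.85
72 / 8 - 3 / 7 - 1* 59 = -353 / 7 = -50.43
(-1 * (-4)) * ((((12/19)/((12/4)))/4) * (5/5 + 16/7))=0.69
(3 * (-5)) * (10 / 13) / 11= -150 / 143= -1.05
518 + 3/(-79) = 40919/79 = 517.96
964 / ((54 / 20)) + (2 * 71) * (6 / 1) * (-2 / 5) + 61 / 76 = 174827 / 10260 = 17.04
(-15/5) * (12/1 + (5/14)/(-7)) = -3513/98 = -35.85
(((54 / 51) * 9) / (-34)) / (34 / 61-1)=183 / 289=0.63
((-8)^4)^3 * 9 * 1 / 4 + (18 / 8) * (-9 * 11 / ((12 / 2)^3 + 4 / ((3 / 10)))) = 425510999946639 / 2752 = 154618822655.03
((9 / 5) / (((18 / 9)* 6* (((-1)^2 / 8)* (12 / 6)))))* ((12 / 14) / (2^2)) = 9 / 70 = 0.13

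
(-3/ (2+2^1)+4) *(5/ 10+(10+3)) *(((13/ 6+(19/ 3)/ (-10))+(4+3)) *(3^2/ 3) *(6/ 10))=673.92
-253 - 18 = -271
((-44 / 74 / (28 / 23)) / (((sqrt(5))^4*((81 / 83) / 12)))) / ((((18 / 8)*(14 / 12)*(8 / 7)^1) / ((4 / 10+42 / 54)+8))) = -2477882 / 3371625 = -0.73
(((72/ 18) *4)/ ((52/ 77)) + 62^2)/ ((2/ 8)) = 201120/ 13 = 15470.77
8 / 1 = 8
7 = 7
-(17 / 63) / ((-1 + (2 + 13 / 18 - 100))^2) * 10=-6120 / 21905527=-0.00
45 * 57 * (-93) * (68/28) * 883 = -3580798995/7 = -511542713.57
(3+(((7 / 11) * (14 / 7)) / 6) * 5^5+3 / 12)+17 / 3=29559 / 44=671.80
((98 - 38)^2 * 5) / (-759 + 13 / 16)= -288000 / 12131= -23.74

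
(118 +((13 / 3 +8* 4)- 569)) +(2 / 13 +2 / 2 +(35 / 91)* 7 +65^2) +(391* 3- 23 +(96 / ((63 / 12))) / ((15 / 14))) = 323781 / 65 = 4981.25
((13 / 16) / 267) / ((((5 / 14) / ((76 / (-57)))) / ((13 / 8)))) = -1183 / 64080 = -0.02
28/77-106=-1162/11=-105.64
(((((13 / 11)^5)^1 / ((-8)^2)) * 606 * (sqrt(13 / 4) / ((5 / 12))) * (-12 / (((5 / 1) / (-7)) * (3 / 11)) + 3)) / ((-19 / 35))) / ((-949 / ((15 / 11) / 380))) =9268415793 * sqrt(13) / 786289634240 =0.04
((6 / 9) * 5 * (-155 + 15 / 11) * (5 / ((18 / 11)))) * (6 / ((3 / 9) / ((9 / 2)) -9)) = 253500 / 241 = 1051.87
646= 646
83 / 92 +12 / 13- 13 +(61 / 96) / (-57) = -18301559 / 1636128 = -11.19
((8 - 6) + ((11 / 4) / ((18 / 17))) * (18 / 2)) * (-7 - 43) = -5075 / 4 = -1268.75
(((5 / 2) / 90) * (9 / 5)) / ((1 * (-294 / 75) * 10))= -1 / 784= -0.00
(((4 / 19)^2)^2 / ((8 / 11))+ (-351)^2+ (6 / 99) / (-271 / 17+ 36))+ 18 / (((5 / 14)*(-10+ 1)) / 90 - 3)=15356597423426203 / 124652688105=123195.08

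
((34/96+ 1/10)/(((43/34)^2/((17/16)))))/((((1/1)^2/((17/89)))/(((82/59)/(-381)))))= -373255349/1775600025120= -0.00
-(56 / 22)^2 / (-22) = 392 / 1331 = 0.29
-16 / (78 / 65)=-40 / 3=-13.33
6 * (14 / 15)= 28 / 5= 5.60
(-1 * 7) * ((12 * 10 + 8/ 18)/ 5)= -7588/ 45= -168.62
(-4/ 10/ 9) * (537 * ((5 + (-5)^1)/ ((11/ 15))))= 0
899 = 899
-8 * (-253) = 2024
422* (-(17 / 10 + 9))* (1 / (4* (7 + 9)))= -22577 / 320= -70.55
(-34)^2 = 1156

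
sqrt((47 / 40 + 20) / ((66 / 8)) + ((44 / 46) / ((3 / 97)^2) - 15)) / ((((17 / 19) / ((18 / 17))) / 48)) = 2736*sqrt(470175890) / 33235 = 1785.05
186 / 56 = 93 / 28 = 3.32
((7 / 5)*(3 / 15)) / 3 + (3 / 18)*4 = 19 / 25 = 0.76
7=7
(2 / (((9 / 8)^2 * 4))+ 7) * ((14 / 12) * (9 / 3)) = 4193 / 162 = 25.88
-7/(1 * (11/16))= -112/11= -10.18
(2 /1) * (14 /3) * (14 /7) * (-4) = -224 /3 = -74.67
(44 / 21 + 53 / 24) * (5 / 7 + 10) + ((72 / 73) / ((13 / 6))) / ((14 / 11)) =17286231 / 372008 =46.47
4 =4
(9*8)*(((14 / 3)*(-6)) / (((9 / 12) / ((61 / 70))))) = -11712 / 5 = -2342.40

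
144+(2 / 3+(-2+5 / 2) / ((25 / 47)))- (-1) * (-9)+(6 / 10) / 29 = 594329 / 4350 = 136.63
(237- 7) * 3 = 690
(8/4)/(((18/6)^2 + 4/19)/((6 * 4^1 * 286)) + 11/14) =1825824/718513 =2.54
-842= -842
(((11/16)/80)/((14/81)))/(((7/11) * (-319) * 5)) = -0.00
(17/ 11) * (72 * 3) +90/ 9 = 3782/ 11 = 343.82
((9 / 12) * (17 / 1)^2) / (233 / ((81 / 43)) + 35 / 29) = 119799 / 69032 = 1.74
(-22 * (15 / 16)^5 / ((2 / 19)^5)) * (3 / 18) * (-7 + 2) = 34471940765625 / 33554432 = 1027343.89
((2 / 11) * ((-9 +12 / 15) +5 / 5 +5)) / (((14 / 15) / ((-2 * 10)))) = 60 / 7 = 8.57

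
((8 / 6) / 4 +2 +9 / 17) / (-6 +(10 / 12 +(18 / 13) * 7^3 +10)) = 3796 / 636157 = 0.01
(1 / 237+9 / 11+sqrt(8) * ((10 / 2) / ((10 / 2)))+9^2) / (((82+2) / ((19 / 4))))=19 * sqrt(2) / 168+578987 / 125136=4.79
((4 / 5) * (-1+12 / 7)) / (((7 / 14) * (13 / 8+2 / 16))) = 32 / 49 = 0.65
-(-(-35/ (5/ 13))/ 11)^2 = -8281/ 121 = -68.44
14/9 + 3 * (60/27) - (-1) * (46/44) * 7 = 3077/198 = 15.54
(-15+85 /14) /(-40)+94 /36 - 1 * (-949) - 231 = 726601 /1008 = 720.83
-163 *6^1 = -978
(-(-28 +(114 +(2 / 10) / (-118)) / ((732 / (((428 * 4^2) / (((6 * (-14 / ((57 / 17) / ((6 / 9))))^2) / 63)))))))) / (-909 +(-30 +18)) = 206361849713 / 134111912340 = 1.54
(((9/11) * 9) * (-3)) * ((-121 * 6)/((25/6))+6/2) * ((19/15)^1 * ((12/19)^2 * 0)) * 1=0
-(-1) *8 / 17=8 / 17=0.47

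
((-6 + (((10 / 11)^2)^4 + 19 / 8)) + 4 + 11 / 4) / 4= 6158972025 / 6859484192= 0.90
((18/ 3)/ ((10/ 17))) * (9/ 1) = 459/ 5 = 91.80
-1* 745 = -745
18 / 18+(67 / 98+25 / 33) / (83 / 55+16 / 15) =1.56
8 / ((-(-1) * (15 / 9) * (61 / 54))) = 1296 / 305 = 4.25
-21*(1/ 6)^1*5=-35/ 2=-17.50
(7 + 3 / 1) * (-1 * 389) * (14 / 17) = -54460 / 17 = -3203.53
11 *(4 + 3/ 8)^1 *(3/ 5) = 231/ 8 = 28.88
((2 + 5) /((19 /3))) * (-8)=-168 /19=-8.84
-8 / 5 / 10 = -4 / 25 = -0.16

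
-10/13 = -0.77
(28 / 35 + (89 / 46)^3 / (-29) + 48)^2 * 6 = 1408598631468136443 / 99598546119200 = 14142.76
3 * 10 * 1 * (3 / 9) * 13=130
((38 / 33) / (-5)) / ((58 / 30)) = -38 / 319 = -0.12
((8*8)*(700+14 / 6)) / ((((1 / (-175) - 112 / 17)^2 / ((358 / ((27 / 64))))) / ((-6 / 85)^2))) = 15139223142400 / 3463440201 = 4371.15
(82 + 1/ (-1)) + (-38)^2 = 1525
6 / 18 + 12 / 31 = 67 / 93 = 0.72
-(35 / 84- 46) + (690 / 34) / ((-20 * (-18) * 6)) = 111611 / 2448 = 45.59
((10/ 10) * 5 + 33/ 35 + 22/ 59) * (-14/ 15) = -26084/ 4425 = -5.89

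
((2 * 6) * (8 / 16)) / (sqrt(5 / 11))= 6 * sqrt(55) / 5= 8.90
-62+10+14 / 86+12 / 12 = -2186 / 43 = -50.84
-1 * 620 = -620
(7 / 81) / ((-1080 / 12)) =-7 / 7290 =-0.00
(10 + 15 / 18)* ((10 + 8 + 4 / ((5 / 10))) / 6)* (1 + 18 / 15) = 1859 / 18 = 103.28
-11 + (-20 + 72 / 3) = -7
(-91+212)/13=121/13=9.31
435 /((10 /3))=261 /2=130.50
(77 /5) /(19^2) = 77 /1805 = 0.04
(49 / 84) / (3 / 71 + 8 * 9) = 0.01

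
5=5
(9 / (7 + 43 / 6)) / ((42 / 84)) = 108 / 85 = 1.27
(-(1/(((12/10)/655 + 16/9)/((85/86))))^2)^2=39399522452143261962890625/414102881608748182599844096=0.10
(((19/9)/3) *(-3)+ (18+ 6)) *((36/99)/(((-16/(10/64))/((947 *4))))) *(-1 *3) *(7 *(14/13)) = 45706955/6864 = 6658.94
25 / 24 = 1.04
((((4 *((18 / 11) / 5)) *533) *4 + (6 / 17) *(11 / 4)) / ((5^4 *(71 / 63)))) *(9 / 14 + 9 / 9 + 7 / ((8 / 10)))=13673670669 / 331925000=41.20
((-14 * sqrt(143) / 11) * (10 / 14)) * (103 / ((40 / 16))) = -412 * sqrt(143) / 11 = -447.89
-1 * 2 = -2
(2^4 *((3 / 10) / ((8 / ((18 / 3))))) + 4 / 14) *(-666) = -90576 / 35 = -2587.89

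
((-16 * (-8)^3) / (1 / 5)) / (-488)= -83.93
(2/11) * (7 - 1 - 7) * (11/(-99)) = 2/99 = 0.02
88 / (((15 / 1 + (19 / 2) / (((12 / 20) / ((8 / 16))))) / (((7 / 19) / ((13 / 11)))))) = 7392 / 6175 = 1.20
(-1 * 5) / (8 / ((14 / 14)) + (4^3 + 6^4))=-5 / 1368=-0.00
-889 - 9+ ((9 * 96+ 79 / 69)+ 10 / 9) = -31.74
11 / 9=1.22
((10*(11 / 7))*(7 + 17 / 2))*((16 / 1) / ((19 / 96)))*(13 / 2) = 17022720 / 133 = 127990.38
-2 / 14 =-1 / 7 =-0.14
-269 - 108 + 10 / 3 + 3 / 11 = -12322 / 33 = -373.39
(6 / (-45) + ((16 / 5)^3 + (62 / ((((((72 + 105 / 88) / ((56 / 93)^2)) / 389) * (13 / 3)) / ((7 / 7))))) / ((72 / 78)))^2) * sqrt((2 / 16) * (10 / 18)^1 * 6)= 98981108583028334393 * sqrt(15) / 151375742227546875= 2532.45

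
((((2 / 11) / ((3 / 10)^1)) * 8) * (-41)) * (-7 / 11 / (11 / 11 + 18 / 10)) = 16400 / 363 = 45.18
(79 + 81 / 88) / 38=7033 / 3344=2.10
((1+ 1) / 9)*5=10 / 9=1.11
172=172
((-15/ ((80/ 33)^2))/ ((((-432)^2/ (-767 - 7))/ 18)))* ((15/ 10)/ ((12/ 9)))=0.21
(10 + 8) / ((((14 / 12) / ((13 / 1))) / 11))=15444 / 7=2206.29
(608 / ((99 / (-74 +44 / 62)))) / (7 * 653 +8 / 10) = -6906880 / 70154271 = -0.10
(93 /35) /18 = 31 /210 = 0.15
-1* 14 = -14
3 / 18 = 1 / 6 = 0.17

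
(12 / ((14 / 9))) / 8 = 0.96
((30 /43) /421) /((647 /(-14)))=-420 /11712641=-0.00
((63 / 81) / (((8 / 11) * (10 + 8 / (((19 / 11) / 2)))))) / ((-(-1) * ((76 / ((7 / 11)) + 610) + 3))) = 10241 / 135106704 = 0.00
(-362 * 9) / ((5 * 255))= -1086 / 425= -2.56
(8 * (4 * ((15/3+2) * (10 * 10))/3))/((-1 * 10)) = -2240/3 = -746.67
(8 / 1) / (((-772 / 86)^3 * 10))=-79507 / 71890570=-0.00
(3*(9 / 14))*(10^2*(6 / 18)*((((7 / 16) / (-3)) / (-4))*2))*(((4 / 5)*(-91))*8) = -2730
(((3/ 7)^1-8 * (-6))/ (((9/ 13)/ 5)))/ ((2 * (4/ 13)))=95485/ 168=568.36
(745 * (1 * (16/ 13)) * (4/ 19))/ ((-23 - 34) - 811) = -11920/ 53599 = -0.22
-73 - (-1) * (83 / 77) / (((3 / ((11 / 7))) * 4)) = -42841 / 588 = -72.86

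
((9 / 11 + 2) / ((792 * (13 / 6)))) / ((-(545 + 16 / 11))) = -31 / 10314876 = -0.00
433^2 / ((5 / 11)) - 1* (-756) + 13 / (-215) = 88844824 / 215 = 413231.74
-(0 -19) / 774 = 19 / 774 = 0.02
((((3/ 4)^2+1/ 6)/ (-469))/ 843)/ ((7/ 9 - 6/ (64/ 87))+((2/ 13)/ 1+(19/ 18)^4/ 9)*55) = -170586/ 801894212579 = -0.00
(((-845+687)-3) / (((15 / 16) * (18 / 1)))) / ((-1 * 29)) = 1288 / 3915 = 0.33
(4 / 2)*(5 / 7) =10 / 7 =1.43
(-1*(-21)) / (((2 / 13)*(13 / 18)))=189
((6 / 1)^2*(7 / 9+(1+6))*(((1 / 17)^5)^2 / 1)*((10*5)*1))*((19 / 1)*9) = 2394000 / 2015993900449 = 0.00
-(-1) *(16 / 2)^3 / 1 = 512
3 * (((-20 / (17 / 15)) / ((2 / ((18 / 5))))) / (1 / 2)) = -3240 / 17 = -190.59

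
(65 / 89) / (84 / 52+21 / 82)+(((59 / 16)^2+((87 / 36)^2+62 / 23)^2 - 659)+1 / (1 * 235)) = -8729047191628301 / 15256684679040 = -572.15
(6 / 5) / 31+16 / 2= 1246 / 155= 8.04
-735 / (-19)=735 / 19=38.68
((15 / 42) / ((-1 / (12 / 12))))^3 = -125 / 2744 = -0.05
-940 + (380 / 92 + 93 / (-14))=-303489 / 322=-942.51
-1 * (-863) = 863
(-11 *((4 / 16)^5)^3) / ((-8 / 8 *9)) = 11 / 9663676416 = 0.00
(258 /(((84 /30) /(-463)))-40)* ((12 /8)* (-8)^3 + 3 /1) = 32667139.29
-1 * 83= -83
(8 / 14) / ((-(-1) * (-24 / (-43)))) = 43 / 42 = 1.02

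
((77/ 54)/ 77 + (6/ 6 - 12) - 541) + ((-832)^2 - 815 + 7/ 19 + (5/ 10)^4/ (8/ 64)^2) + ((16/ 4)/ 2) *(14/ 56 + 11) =354423434/ 513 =690883.89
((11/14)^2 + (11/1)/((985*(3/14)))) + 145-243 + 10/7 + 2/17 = -95.78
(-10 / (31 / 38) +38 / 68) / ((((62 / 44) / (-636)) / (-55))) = -4744722180 / 16337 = -290428.00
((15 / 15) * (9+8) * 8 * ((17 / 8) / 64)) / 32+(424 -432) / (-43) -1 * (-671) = 59119755 / 88064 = 671.33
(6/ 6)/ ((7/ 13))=1.86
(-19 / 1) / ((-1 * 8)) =19 / 8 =2.38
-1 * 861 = -861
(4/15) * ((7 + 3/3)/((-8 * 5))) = -0.05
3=3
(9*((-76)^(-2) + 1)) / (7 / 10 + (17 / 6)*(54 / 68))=3.05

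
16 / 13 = 1.23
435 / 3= 145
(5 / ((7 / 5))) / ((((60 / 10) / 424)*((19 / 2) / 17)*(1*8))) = 22525 / 399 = 56.45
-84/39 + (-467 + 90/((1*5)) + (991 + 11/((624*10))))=259127/480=539.85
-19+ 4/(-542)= -5151/271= -19.01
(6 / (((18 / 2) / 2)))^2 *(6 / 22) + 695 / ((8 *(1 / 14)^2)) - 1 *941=1061741 / 66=16086.98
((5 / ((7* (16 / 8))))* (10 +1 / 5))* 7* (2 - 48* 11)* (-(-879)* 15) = -176850405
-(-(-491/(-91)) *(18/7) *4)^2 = -1249763904/405769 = -3079.99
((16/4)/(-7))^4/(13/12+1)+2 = 123122/60025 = 2.05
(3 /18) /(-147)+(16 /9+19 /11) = 33995 /9702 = 3.50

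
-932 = -932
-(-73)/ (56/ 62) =2263/ 28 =80.82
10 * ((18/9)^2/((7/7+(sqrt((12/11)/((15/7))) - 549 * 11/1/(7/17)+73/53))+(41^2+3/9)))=-35380915924200/11483258488633963 - 99101520 * sqrt(385)/11483258488633963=-0.00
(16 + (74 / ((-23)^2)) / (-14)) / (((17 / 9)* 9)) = 3483 / 3703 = 0.94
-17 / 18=-0.94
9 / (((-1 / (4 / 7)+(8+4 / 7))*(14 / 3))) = 54 / 191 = 0.28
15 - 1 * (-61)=76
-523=-523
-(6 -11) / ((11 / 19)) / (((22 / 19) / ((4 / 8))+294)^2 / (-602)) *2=-2064559 / 17433295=-0.12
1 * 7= 7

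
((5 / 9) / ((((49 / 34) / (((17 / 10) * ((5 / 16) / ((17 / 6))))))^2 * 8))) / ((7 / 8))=1445 / 1075648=0.00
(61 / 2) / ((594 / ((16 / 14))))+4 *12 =99914 / 2079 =48.06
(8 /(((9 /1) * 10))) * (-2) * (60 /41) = -32 /123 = -0.26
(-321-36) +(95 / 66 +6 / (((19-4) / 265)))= -16471 / 66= -249.56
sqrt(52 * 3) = 2 * sqrt(39) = 12.49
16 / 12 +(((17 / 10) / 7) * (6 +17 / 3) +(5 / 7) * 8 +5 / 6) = 75 / 7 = 10.71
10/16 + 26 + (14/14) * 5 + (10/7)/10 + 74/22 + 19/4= 24567/616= 39.88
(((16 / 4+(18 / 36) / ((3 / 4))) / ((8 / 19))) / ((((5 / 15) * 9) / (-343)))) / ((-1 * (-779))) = -2401 / 1476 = -1.63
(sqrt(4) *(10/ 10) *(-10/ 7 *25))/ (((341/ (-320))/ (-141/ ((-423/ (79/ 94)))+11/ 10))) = 4448000/ 48081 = 92.51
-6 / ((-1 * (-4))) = -3 / 2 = -1.50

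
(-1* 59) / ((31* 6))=-59 / 186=-0.32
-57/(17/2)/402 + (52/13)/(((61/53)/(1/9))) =231037/625311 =0.37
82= 82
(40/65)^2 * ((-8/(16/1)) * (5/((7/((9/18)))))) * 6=-480/1183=-0.41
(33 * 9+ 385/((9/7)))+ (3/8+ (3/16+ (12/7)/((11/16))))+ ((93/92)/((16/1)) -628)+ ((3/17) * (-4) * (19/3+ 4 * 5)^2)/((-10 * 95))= -229993923601/8237275200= -27.92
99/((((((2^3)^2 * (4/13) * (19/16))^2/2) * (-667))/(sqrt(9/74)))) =-50193 * sqrt(74)/2280734464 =-0.00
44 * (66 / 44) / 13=66 / 13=5.08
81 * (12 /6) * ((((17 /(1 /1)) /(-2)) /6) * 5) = -2295 /2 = -1147.50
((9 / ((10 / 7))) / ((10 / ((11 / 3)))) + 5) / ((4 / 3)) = 2193 / 400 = 5.48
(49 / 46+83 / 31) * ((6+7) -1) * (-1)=-32022 / 713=-44.91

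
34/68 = 1/2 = 0.50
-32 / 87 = -0.37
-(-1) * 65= 65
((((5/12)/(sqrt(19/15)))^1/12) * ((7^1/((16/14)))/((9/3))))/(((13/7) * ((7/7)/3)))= 0.10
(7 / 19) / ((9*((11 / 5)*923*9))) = 35 / 15625467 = 0.00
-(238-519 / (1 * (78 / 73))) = 247.73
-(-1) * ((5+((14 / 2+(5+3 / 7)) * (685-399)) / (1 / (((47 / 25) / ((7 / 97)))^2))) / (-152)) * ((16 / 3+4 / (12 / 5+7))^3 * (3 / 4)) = -25226056240491026 / 11096083125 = -2273419.90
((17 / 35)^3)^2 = 24137569 / 1838265625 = 0.01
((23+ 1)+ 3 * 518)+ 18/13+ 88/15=309124/195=1585.25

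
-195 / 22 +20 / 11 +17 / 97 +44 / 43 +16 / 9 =-3360551 / 825858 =-4.07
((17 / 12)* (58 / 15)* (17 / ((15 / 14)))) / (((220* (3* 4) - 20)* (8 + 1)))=58667 / 15916500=0.00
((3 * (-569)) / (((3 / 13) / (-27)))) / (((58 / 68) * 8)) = 3395223 / 116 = 29269.16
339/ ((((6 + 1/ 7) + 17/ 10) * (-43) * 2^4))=-3955/ 62952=-0.06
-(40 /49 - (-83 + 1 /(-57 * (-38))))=-8895713 /106134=-83.82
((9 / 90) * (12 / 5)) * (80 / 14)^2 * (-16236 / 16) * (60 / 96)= -243540 / 49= -4970.20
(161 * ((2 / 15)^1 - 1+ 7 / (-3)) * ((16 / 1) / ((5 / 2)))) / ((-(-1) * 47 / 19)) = -1566208 / 1175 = -1332.94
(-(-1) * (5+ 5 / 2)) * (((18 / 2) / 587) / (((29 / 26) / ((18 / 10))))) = 3159 / 17023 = 0.19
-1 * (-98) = 98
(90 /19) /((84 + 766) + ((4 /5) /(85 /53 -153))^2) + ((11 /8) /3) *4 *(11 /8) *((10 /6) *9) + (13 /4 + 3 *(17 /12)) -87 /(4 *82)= 48017584768087421 /1065806209971376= 45.05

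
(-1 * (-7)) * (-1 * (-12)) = 84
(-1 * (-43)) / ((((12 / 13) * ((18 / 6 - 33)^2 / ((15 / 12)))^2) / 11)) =6149 / 6220800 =0.00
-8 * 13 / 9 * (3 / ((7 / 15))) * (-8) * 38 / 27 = 158080 / 189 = 836.40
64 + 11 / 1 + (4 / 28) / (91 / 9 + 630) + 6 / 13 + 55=68394709 / 524251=130.46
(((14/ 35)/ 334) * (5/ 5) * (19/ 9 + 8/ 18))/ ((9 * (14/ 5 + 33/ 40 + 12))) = 184/ 8454375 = 0.00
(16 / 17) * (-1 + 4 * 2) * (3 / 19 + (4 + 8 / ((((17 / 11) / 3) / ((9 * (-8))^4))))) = 15097517460368 / 5491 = 2749502360.29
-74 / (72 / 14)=-259 / 18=-14.39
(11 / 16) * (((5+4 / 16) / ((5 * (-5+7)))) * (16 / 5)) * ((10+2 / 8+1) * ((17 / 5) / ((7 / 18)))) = 45441 / 400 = 113.60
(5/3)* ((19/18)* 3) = 95/18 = 5.28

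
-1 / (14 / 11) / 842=-11 / 11788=-0.00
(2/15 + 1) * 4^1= 4.53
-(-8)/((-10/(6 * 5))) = -24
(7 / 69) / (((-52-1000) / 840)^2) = 102900 / 1590887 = 0.06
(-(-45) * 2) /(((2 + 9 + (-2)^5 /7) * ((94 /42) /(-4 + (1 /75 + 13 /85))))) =-10192 /425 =-23.98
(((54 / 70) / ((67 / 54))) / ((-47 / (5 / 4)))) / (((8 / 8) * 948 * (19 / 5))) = -1215 / 264692344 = -0.00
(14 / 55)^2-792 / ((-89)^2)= -0.04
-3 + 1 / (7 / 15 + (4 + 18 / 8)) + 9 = 2478 / 403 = 6.15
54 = 54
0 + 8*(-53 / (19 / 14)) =-5936 / 19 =-312.42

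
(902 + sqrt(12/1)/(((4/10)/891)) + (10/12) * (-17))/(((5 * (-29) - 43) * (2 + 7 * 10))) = -495 * sqrt(3)/1504 - 5327/81216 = -0.64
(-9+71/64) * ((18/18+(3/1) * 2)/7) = -505/64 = -7.89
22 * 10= 220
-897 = -897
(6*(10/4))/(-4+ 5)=15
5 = 5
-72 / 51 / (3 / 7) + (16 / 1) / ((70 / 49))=672 / 85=7.91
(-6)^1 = -6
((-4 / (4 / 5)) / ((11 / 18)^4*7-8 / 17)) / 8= -1.24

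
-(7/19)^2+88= 31719/361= 87.86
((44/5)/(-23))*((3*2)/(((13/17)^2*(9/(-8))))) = 3.49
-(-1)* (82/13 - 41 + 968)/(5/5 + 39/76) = 922108/1495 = 616.79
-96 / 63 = -32 / 21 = -1.52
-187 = -187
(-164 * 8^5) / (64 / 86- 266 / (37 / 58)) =2137489408 / 165555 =12911.05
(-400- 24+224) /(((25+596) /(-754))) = 150800 /621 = 242.83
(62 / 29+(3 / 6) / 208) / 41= 25821 / 494624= 0.05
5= 5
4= 4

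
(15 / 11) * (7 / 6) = 35 / 22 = 1.59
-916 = -916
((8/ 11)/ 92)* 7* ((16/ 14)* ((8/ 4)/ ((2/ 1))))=16/ 253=0.06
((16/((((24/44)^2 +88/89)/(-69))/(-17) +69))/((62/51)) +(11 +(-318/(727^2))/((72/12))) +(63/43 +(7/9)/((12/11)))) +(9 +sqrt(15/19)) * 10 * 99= 990 * sqrt(285)/19 +13762980402411499150787/1542352539203020260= 9803.01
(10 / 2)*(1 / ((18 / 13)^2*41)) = 845 / 13284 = 0.06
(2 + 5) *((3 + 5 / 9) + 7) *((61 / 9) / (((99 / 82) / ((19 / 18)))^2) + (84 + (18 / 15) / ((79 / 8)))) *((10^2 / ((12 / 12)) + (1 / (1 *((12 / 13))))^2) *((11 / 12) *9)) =5507616.00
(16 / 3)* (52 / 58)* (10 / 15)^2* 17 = 28288 / 783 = 36.13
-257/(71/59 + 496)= -15163/29335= -0.52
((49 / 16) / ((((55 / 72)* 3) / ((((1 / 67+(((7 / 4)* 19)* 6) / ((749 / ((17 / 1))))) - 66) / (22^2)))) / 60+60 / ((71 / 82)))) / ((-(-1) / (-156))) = -6.92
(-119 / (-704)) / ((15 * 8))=119 / 84480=0.00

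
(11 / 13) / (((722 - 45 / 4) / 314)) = 13816 / 36959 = 0.37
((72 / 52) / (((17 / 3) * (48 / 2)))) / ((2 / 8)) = 9 / 221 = 0.04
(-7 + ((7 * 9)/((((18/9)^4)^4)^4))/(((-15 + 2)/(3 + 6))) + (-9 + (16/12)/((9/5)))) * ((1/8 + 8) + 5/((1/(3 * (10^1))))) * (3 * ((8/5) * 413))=-10323592743169536788235045845/2158269056624017539072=-4783274.22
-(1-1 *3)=2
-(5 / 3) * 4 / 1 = -20 / 3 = -6.67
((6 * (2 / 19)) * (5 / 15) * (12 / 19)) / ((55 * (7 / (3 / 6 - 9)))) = -408 / 138985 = -0.00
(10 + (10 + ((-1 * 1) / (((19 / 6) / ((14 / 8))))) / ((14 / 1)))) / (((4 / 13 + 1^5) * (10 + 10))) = 19721 / 25840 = 0.76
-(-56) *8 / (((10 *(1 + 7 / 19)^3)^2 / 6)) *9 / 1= 8891671509 / 241340450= 36.84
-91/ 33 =-2.76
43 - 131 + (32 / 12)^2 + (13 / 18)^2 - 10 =-29279 / 324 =-90.37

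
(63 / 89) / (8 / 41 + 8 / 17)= 1.06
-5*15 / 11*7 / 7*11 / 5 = -15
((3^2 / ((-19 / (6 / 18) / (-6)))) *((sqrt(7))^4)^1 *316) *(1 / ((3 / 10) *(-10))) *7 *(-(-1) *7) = -4552296 / 19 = -239594.53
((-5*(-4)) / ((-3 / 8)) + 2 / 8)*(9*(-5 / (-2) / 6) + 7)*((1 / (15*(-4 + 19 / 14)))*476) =22816703 / 3330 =6851.86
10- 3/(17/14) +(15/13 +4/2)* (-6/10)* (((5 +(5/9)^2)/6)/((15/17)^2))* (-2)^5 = 307498208/4027725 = 76.35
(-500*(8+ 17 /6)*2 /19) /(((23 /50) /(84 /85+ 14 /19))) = -905450000 /423453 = -2138.25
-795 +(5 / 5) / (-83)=-65986 / 83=-795.01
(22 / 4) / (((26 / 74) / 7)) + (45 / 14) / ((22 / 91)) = 70283 / 572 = 122.87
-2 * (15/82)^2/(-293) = 225/985066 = 0.00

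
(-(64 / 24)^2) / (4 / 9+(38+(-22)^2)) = -0.01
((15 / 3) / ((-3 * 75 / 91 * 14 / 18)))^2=169 / 25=6.76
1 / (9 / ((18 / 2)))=1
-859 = -859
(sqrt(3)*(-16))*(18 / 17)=-288*sqrt(3) / 17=-29.34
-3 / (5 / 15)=-9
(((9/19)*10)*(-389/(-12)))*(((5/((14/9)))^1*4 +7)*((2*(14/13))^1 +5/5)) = 33253665/3458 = 9616.44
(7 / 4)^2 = 49 / 16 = 3.06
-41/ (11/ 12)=-492/ 11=-44.73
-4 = -4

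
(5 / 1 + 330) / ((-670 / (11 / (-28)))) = 11 / 56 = 0.20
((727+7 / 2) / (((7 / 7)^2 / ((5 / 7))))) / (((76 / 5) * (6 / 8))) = 12175 / 266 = 45.77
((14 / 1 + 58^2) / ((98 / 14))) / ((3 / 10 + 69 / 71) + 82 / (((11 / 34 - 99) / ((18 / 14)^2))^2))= 617313683809900 / 1656386139473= 372.69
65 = 65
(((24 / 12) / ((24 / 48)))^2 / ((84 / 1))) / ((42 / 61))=122 / 441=0.28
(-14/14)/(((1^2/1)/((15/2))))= -15/2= -7.50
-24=-24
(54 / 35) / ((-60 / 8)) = -36 / 175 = -0.21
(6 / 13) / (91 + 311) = 1 / 871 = 0.00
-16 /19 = -0.84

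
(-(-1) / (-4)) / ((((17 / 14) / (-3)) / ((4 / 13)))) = 42 / 221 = 0.19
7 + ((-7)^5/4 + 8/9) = -150979/36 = -4193.86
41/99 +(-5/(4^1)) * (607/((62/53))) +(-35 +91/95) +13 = -1560954763/2332440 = -669.24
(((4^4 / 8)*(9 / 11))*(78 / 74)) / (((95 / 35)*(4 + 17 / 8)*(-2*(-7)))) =0.12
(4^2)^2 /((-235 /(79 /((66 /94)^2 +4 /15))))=-2851584 /25171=-113.29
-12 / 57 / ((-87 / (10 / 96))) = 0.00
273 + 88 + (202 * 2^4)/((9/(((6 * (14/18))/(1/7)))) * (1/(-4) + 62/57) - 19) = 26393337/139793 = 188.80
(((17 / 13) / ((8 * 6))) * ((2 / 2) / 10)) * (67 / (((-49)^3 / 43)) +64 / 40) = 5251793 / 1223549600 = 0.00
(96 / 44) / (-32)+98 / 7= 13.93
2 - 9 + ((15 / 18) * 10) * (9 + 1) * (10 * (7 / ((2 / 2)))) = 17479 / 3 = 5826.33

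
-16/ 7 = -2.29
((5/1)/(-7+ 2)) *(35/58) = -35/58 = -0.60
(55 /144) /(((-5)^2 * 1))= 11 /720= 0.02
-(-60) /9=20 /3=6.67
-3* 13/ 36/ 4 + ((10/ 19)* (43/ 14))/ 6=-0.00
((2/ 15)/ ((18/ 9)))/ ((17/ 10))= 2/ 51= 0.04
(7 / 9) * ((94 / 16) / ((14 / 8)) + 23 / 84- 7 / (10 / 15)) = -577 / 108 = -5.34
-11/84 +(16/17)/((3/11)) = 4741/1428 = 3.32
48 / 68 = 12 / 17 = 0.71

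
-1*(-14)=14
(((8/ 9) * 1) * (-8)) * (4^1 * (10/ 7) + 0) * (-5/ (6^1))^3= 40000/ 1701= 23.52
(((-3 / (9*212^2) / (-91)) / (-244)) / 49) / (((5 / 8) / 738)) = -123 / 15280903820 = -0.00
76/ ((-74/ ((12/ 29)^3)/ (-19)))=1247616/ 902393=1.38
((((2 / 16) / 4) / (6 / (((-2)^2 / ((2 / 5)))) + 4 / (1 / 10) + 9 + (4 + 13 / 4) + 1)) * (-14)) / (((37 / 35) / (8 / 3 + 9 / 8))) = -0.03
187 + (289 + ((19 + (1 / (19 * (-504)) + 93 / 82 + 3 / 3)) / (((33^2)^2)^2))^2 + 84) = 170744629798977017072995623623289943129 / 304901124641030387630349204953103936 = 560.00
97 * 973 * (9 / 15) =283143 / 5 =56628.60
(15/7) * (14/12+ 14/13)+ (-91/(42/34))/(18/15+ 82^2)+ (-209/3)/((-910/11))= 15224761/2699970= 5.64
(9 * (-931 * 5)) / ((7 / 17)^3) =-4200615 / 7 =-600087.86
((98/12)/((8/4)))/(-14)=-7/24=-0.29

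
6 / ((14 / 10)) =4.29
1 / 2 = 0.50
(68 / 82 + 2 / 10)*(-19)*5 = -4009 / 41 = -97.78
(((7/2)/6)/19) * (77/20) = 539/4560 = 0.12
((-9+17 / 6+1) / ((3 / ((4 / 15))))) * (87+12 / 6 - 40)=-3038 / 135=-22.50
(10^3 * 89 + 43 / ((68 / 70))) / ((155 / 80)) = 24220040 / 527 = 45958.33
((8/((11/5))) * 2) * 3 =240/11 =21.82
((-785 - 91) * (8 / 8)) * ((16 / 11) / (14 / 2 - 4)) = -4672 / 11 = -424.73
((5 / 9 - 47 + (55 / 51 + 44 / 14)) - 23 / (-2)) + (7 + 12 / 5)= -228371 / 10710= -21.32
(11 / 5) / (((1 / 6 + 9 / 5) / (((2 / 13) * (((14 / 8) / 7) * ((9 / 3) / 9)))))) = 11 / 767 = 0.01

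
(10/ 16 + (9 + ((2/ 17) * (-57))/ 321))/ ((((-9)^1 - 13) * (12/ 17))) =-139759/ 225984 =-0.62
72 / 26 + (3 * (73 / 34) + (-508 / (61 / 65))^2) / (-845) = -36775665739 / 106904330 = -344.01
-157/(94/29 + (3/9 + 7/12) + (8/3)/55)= -3004980/80513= -37.32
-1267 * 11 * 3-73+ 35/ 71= -2973729/ 71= -41883.51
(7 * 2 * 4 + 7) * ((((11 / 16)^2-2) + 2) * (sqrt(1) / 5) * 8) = 7623 / 160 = 47.64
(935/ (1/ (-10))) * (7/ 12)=-32725/ 6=-5454.17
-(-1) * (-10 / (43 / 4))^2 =1600 / 1849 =0.87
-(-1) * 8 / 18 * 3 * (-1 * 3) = -4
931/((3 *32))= 9.70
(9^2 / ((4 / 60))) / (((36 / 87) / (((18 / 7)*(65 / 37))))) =6870825 / 518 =13264.14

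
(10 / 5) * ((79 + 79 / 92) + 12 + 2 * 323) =1475.72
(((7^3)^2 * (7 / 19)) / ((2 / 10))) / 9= 4117715 / 171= 24080.20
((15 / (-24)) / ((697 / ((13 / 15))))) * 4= -13 / 4182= -0.00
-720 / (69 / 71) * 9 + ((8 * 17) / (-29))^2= -128550352 / 19343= -6645.83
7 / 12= 0.58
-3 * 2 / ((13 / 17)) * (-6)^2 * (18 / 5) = -66096 / 65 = -1016.86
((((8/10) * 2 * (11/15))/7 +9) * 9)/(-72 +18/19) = -91447/78750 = -1.16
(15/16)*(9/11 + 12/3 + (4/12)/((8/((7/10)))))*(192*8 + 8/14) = 34411133/4928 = 6982.78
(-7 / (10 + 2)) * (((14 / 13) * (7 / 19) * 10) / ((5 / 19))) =-343 / 39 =-8.79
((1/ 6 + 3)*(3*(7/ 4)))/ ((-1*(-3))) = 133/ 24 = 5.54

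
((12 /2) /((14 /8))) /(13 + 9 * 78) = 24 /5005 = 0.00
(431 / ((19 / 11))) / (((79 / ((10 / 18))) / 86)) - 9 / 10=20264719 / 135090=150.01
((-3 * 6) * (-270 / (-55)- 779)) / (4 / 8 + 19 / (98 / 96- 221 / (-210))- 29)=-355892940 / 493867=-720.63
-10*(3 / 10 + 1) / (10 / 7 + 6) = -7 / 4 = -1.75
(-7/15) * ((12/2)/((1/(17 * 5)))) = -238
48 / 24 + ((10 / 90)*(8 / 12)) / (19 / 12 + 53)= 11798 / 5895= 2.00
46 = 46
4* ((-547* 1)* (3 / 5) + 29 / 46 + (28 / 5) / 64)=-602567 / 460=-1309.93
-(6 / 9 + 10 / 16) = -31 / 24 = -1.29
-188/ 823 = -0.23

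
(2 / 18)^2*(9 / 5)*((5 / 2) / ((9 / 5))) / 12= 5 / 1944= 0.00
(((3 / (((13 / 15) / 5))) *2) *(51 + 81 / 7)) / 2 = 98550 / 91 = 1082.97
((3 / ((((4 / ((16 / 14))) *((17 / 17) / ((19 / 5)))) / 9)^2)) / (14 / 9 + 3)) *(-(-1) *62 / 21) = 65265912 / 351575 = 185.64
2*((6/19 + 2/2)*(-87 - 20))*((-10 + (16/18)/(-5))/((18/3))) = 245030/513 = 477.64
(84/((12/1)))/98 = 0.07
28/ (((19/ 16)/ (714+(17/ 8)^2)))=321895/ 19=16941.84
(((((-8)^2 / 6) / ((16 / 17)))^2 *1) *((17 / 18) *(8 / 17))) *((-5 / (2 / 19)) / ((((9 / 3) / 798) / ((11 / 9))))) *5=-3213333200 / 729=-4407864.47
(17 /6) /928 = 17 /5568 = 0.00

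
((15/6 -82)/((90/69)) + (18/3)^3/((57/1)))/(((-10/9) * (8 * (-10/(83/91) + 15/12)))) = -5408529/8170000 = -0.66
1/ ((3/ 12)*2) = 2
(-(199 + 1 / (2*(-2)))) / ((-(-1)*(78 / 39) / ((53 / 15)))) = -351.12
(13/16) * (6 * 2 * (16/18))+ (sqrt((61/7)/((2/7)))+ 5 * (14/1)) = sqrt(122)/2+ 236/3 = 84.19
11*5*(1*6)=330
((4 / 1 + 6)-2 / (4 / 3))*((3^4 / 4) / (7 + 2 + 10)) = 1377 / 152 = 9.06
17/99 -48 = -4735/99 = -47.83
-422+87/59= -24811/59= -420.53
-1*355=-355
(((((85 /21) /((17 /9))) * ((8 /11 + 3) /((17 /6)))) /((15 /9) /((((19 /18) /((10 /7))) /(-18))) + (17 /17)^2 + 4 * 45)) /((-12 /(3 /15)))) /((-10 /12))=7011 /17459255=0.00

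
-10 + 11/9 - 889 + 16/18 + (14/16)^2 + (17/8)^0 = -895.12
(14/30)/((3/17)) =119/45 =2.64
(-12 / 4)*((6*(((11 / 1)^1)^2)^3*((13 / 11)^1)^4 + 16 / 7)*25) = -10886026350 / 7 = -1555146621.43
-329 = -329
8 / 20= 0.40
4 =4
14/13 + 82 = 1080/13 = 83.08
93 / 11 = 8.45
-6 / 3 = -2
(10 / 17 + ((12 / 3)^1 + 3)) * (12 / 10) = 774 / 85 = 9.11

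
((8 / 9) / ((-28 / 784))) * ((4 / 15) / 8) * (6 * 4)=-896 / 45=-19.91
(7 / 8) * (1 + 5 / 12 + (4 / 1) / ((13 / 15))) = 6587 / 1248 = 5.28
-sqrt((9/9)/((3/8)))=-1.63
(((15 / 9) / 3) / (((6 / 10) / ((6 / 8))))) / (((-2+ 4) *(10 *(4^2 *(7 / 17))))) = 85 / 16128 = 0.01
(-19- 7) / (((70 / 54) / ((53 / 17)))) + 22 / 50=-184721 / 2975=-62.09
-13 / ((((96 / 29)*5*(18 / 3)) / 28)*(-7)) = 377 / 720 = 0.52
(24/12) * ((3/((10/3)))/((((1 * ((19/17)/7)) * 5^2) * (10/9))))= 9639/23750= 0.41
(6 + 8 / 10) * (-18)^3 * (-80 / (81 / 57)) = 2232576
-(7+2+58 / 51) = -517 / 51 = -10.14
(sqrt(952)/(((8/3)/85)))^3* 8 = 1973183625* sqrt(238)/4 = 7610198589.21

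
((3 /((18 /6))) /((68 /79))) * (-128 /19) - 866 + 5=-280631 /323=-868.83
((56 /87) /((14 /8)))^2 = 1024 /7569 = 0.14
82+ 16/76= 1562/19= 82.21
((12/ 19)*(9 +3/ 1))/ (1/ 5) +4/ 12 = 2179/ 57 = 38.23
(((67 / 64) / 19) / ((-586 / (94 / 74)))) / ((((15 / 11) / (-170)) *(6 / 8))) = 588863 / 29660976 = 0.02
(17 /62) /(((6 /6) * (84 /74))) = 629 /2604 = 0.24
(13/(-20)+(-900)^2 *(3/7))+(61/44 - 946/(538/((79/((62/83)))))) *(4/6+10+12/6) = 13283990952193/38526180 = 344804.26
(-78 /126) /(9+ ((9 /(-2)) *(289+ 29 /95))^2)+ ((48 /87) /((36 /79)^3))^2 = 2892046603715714965747 /85077315742012381872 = 33.99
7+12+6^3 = 235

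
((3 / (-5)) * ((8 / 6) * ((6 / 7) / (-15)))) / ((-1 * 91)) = -8 / 15925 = -0.00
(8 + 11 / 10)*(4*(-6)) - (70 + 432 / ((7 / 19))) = -51134 / 35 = -1460.97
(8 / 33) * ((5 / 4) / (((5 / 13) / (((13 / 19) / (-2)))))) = -169 / 627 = -0.27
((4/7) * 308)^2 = 30976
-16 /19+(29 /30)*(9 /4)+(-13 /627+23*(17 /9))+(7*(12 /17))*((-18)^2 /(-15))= -79268177 /1279080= -61.97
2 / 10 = 1 / 5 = 0.20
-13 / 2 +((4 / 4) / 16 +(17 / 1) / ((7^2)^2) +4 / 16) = -237427 / 38416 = -6.18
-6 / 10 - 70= -70.60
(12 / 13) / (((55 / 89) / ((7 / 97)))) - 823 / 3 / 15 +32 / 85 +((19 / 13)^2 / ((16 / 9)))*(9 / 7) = -50242934741 / 3090014928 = -16.26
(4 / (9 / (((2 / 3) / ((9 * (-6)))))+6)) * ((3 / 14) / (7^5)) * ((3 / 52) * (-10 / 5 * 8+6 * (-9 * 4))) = 348 / 368594317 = 0.00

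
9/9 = 1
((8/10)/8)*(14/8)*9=63/40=1.58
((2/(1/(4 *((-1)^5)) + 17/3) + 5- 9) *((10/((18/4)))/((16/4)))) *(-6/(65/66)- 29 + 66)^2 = -952515116/494325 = -1926.90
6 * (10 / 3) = 20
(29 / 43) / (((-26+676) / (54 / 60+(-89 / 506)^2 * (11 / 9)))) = 28486207 / 29275389000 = 0.00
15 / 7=2.14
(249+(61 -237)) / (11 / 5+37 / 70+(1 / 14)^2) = 71540 / 2679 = 26.70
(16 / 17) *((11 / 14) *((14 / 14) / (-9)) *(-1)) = 88 / 1071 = 0.08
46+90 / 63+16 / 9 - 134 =-5342 / 63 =-84.79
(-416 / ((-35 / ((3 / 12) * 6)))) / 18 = 104 / 105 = 0.99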